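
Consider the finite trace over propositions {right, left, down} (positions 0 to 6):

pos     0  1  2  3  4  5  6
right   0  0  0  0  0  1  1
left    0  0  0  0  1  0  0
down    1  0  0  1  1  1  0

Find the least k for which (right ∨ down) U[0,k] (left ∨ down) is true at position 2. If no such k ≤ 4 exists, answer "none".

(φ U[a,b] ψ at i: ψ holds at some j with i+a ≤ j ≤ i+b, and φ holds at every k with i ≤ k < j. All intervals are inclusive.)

none

Need earliest j ≥ 2 with (left ∨ down), and (right ∨ down) at every k in [2,j-1].
  j=2: rhs fails.
  j=3: rhs holds but lhs fails at k=2.
  j=4: rhs holds but lhs fails at k=2.
  j=5: rhs holds but lhs fails at k=2.
  j=6: rhs fails.
No witness within the range → none.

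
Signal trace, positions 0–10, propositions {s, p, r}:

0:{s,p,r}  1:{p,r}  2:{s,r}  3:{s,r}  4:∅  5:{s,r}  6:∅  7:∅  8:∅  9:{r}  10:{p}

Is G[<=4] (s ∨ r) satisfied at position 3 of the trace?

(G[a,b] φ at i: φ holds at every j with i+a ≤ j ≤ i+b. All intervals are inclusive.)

No

Check (s ∨ r) at every j in [3,7]:
  j=3: true
  j=4: false
  j=5: true
  j=6: false
  j=7: false
Fails at j=4 → formula fails.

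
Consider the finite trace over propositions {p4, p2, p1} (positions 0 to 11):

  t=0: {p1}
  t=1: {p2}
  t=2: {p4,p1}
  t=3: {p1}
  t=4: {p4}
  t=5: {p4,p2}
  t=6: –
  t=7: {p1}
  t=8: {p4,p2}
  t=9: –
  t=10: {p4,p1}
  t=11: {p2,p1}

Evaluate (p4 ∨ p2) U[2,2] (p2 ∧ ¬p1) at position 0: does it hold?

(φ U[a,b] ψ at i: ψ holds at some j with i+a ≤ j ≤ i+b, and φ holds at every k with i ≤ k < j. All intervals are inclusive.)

No

Need some j in [2,2] with (p2 ∧ ¬p1), and (p4 ∨ p2) at every k in [0,j-1].
  j=2: (p2 ∧ ¬p1) false.
No j in the window works → until fails.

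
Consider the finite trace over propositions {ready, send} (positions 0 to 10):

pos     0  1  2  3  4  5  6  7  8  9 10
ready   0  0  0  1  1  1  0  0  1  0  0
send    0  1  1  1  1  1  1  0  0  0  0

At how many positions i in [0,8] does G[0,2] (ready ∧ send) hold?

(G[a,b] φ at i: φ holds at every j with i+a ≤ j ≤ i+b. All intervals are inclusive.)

Evaluate at each i in [0,8]:
  i=0: ✗ (fails at j=0)
  i=1: ✗ (fails at j=1)
  i=2: ✗ (fails at j=2)
  i=3: ✓ (all of [3,5])
  i=4: ✗ (fails at j=6)
  i=5: ✗ (fails at j=6)
  i=6: ✗ (fails at j=6)
  i=7: ✗ (fails at j=7)
  i=8: ✗ (fails at j=8)
Positions where it holds: {3} → 1.

1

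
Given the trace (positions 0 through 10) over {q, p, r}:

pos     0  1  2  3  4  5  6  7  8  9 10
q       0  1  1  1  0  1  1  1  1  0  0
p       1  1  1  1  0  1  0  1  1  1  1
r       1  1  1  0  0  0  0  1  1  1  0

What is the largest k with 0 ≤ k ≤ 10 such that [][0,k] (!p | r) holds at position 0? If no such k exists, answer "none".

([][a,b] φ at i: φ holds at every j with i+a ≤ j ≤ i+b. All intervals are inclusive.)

(!p | r) must hold from j=0 onward; find where it first fails.
  j=0: holds
  j=1: holds
  j=2: holds
  j=3: fails
Holds on [0,2], so largest k = 2.

2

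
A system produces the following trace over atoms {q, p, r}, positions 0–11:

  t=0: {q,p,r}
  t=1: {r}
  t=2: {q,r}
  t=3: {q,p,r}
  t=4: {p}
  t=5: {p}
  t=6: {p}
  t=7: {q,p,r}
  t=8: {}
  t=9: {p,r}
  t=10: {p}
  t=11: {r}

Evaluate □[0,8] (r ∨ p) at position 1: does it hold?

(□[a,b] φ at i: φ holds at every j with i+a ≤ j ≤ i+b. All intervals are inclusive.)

False

Check (r ∨ p) at every j in [1,9]:
  j=1: true
  j=2: true
  j=3: true
  j=4: true
  j=5: true
  j=6: true
  j=7: true
  j=8: false
  j=9: true
Fails at j=8 → formula fails.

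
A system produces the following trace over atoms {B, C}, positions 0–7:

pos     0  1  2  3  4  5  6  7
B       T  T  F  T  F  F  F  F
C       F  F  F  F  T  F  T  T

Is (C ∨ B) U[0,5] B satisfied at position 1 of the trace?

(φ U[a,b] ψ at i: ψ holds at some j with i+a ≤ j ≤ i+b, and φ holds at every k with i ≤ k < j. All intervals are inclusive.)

Need some j in [1,6] with B, and (C ∨ B) at every k in [1,j-1].
  j=1: B holds; no prefix to check → satisfied.

Holds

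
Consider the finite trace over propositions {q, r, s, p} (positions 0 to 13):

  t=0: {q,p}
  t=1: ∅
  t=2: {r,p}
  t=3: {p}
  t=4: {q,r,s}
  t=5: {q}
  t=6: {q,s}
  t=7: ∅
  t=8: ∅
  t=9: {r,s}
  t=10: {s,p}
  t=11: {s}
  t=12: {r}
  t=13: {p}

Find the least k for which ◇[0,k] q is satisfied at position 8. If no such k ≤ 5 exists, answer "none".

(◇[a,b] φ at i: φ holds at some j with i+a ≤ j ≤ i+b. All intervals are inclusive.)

none

Scan j = 8,9,… for q:
  j=8: fails
  j=9: fails
  j=10: fails
  j=11: fails
  j=12: fails
  j=13: fails
No j in [8,13] satisfies it → none.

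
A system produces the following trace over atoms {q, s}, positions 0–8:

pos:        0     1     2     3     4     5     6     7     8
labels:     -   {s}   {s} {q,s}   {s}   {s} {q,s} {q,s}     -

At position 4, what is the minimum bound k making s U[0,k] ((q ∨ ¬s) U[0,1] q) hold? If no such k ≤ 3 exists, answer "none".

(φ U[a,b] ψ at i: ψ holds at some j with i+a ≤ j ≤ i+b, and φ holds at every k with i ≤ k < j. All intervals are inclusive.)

2

Need earliest j ≥ 4 with ((q ∨ ¬s) U[0,1] q), and s at every k in [4,j-1].
  j=4: rhs fails.
  j=5: rhs fails.
  j=6: rhs holds; lhs holds on [4,5]. k = 2.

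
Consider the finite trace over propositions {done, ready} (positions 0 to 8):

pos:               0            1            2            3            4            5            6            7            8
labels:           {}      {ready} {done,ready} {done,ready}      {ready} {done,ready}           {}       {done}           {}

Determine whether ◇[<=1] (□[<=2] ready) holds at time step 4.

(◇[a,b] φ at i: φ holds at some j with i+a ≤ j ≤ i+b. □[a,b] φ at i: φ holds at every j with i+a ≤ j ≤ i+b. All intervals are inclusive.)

False

Check □[<=2] ready at each j in [4,5]:
  j=4: fails at 6
  j=5: fails at 6
No position in the window satisfies it → formula fails.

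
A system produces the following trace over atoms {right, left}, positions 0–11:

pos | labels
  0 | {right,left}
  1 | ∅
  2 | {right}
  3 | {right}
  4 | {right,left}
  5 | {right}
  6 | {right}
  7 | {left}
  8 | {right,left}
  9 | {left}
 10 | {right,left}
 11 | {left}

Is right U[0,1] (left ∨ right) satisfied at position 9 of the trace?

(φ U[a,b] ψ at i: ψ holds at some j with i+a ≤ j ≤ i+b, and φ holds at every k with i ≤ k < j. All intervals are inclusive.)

Need some j in [9,10] with (left ∨ right), and right at every k in [9,j-1].
  j=9: (left ∨ right) holds; no prefix to check → satisfied.

Yes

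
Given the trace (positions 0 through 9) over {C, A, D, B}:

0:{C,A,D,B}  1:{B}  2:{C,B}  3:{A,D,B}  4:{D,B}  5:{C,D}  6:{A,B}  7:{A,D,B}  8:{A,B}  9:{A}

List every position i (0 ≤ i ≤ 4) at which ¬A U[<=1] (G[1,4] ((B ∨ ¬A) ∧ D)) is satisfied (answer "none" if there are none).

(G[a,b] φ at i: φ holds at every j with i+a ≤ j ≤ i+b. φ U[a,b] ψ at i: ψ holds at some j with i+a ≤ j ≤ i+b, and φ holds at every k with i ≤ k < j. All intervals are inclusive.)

Evaluate at each i in [0,4]:
  i=0: ✗ (no rhs in [0,1])
  i=1: ✗ (no rhs in [1,2])
  i=2: ✗ (no rhs in [2,3])
  i=3: ✗ (no rhs in [3,4])
  i=4: ✗ (no rhs in [4,5])

none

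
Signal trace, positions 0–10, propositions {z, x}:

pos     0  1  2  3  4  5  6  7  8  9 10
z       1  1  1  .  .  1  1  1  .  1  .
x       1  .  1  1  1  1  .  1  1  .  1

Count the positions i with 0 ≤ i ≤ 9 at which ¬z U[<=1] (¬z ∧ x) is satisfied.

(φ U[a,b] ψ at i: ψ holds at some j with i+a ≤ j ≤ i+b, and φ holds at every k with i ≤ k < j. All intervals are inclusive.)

Evaluate at each i in [0,9]:
  i=0: ✗ (no rhs in [0,1])
  i=1: ✗ (no rhs in [1,2])
  i=2: ✗ (lhs fails at k=2 before rhs at j=3)
  i=3: ✓ (rhs at j=3)
  i=4: ✓ (rhs at j=4)
  i=5: ✗ (no rhs in [5,6])
  i=6: ✗ (no rhs in [6,7])
  i=7: ✗ (lhs fails at k=7 before rhs at j=8)
  i=8: ✓ (rhs at j=8)
  i=9: ✗ (lhs fails at k=9 before rhs at j=10)
Positions where it holds: {3, 4, 8} → 3.

3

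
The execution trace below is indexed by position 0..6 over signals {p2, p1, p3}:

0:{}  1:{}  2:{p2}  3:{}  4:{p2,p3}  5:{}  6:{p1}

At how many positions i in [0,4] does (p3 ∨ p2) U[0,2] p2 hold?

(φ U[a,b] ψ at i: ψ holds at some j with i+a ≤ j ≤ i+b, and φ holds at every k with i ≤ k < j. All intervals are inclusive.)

2

Evaluate at each i in [0,4]:
  i=0: ✗ (lhs fails at k=0 before rhs at j=2)
  i=1: ✗ (lhs fails at k=1 before rhs at j=2)
  i=2: ✓ (rhs at j=2)
  i=3: ✗ (lhs fails at k=3 before rhs at j=4)
  i=4: ✓ (rhs at j=4)
Positions where it holds: {2, 4} → 2.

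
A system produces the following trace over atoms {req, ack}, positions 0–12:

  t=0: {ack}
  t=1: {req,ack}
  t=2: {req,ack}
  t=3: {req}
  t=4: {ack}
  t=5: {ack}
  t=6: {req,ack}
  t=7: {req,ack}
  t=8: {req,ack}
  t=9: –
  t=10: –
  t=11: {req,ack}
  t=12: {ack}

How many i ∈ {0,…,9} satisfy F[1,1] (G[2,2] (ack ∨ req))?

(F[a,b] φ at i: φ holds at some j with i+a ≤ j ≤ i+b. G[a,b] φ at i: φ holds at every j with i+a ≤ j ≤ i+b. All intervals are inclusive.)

8

Evaluate at each i in [0,9]:
  i=0: ✓ (witness j=1)
  i=1: ✓ (witness j=2)
  i=2: ✓ (witness j=3)
  i=3: ✓ (witness j=4)
  i=4: ✓ (witness j=5)
  i=5: ✓ (witness j=6)
  i=6: ✗ (none in [7,7])
  i=7: ✗ (none in [8,8])
  i=8: ✓ (witness j=9)
  i=9: ✓ (witness j=10)
Positions where it holds: {0, 1, 2, 3, 4, 5, 8, 9} → 8.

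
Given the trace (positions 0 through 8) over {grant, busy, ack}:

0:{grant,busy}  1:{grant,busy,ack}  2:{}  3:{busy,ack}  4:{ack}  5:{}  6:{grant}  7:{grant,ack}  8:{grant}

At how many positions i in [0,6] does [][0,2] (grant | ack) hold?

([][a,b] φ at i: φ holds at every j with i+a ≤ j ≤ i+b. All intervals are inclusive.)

Evaluate at each i in [0,6]:
  i=0: ✗ (fails at j=2)
  i=1: ✗ (fails at j=2)
  i=2: ✗ (fails at j=2)
  i=3: ✗ (fails at j=5)
  i=4: ✗ (fails at j=5)
  i=5: ✗ (fails at j=5)
  i=6: ✓ (all of [6,8])
Positions where it holds: {6} → 1.

1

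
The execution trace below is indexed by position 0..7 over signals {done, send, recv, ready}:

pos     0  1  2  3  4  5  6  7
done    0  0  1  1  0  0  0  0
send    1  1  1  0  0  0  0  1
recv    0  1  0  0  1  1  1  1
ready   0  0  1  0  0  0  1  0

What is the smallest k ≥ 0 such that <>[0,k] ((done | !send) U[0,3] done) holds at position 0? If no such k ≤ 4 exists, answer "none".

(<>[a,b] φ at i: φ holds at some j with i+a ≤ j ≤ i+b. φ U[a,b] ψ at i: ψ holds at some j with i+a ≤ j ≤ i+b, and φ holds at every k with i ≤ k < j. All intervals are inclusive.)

2

Scan j = 0,1,… for ((done | !send) U[0,3] done):
  j=0: fails
  j=1: fails
  j=2: holds
First hit at j=2, so smallest k = 2-0 = 2.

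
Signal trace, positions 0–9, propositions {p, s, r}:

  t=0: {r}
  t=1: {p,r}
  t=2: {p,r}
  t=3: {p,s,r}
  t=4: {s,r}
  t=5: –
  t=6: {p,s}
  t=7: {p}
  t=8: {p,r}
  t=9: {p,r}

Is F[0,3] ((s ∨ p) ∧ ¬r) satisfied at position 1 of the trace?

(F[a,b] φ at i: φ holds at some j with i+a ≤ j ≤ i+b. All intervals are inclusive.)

No

Check ((s ∨ p) ∧ ¬r) at each j in [1,4]:
  j=1: false
  j=2: false
  j=3: false
  j=4: false
No position in the window satisfies it → formula fails.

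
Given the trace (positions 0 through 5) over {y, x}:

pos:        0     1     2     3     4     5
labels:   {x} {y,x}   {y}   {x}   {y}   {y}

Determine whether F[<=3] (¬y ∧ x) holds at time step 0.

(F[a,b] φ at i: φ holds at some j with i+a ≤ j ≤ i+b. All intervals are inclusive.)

Check (¬y ∧ x) at each j in [0,3]:
  j=0: true
  j=1: false
  j=2: false
  j=3: true
Found at j=0 → formula holds.

True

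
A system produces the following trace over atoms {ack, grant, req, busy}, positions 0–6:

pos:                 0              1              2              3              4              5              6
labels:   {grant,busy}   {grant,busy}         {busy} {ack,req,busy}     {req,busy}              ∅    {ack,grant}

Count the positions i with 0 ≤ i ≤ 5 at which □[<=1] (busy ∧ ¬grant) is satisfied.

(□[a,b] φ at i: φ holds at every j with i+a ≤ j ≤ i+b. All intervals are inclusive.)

Evaluate at each i in [0,5]:
  i=0: ✗ (fails at j=0)
  i=1: ✗ (fails at j=1)
  i=2: ✓ (all of [2,3])
  i=3: ✓ (all of [3,4])
  i=4: ✗ (fails at j=5)
  i=5: ✗ (fails at j=5)
Positions where it holds: {2, 3} → 2.

2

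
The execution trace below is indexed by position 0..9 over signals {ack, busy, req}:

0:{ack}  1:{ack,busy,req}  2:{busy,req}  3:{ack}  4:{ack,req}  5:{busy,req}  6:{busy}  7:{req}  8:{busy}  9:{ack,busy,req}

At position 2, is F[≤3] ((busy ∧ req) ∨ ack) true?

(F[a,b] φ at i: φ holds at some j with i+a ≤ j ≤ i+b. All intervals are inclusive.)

Check ((busy ∧ req) ∨ ack) at each j in [2,5]:
  j=2: true
  j=3: true
  j=4: true
  j=5: true
Found at j=2 → formula holds.

Yes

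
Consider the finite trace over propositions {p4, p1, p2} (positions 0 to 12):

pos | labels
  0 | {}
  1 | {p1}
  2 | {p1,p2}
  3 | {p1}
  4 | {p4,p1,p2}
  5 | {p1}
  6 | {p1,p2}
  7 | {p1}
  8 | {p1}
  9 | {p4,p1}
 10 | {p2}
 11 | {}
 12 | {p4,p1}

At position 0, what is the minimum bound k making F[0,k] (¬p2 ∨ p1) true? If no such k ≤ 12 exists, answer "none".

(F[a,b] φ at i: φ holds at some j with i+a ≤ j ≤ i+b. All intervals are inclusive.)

0

Scan j = 0,1,… for (¬p2 ∨ p1):
  j=0: holds
First hit at j=0, so smallest k = 0-0 = 0.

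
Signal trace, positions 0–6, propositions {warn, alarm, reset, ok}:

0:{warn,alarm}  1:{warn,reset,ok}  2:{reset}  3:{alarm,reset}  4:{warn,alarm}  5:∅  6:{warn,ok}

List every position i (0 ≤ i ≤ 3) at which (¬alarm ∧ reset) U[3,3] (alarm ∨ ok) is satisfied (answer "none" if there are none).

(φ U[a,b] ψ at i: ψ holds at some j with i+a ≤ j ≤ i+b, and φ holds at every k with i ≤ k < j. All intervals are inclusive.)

none

Evaluate at each i in [0,3]:
  i=0: ✗ (lhs fails at k=0 before rhs at j=3)
  i=1: ✗ (lhs fails at k=3 before rhs at j=4)
  i=2: ✗ (no rhs in [5,5])
  i=3: ✗ (lhs fails at k=3 before rhs at j=6)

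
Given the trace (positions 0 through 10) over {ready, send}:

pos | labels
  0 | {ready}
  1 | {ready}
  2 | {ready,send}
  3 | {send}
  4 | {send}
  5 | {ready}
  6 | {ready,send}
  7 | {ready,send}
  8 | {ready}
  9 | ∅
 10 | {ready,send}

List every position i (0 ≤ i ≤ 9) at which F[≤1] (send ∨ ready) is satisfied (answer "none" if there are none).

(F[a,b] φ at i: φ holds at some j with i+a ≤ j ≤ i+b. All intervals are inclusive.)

0, 1, 2, 3, 4, 5, 6, 7, 8, 9

Evaluate at each i in [0,9]:
  i=0: ✓ (witness j=0)
  i=1: ✓ (witness j=1)
  i=2: ✓ (witness j=2)
  i=3: ✓ (witness j=3)
  i=4: ✓ (witness j=4)
  i=5: ✓ (witness j=5)
  i=6: ✓ (witness j=6)
  i=7: ✓ (witness j=7)
  i=8: ✓ (witness j=8)
  i=9: ✓ (witness j=10)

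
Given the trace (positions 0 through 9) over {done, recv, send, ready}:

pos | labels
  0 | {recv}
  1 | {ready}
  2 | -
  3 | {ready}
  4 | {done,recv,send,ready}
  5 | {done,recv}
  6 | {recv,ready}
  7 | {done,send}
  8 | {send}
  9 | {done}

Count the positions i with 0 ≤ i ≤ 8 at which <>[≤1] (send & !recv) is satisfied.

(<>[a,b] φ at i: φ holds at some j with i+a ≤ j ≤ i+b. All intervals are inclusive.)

Evaluate at each i in [0,8]:
  i=0: ✗ (none in [0,1])
  i=1: ✗ (none in [1,2])
  i=2: ✗ (none in [2,3])
  i=3: ✗ (none in [3,4])
  i=4: ✗ (none in [4,5])
  i=5: ✗ (none in [5,6])
  i=6: ✓ (witness j=7)
  i=7: ✓ (witness j=7)
  i=8: ✓ (witness j=8)
Positions where it holds: {6, 7, 8} → 3.

3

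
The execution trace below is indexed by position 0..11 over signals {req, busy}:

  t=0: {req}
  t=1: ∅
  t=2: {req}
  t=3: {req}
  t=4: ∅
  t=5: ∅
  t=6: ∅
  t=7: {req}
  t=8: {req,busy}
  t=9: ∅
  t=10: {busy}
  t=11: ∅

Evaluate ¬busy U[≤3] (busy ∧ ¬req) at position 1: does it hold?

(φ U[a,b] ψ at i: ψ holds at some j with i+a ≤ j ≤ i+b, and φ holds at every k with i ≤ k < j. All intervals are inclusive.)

Need some j in [1,4] with (busy ∧ ¬req), and ¬busy at every k in [1,j-1].
  j=1: (busy ∧ ¬req) false.
  j=2: (busy ∧ ¬req) false.
  j=3: (busy ∧ ¬req) false.
  j=4: (busy ∧ ¬req) false.
No j in the window works → until fails.

No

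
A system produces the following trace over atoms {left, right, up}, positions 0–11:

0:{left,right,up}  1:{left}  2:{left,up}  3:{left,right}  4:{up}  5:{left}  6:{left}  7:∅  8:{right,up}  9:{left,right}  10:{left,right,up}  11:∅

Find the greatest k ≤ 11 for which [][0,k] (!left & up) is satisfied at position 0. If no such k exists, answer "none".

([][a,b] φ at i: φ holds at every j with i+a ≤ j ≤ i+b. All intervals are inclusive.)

none

(!left & up) must hold from j=0 onward; find where it first fails.
  j=0: fails → no k works.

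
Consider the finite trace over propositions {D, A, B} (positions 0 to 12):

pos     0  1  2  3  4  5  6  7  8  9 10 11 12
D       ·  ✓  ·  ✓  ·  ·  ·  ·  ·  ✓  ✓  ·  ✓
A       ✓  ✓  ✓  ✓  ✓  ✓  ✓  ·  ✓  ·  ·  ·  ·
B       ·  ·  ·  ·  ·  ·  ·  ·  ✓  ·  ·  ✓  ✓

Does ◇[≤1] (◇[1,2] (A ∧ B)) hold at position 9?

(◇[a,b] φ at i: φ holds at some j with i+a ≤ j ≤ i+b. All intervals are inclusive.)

False

Check ◇[1,2] (A ∧ B) at each j in [9,10]:
  j=9: fails (none in [10,11])
  j=10: fails (none in [11,12])
No position in the window satisfies it → formula fails.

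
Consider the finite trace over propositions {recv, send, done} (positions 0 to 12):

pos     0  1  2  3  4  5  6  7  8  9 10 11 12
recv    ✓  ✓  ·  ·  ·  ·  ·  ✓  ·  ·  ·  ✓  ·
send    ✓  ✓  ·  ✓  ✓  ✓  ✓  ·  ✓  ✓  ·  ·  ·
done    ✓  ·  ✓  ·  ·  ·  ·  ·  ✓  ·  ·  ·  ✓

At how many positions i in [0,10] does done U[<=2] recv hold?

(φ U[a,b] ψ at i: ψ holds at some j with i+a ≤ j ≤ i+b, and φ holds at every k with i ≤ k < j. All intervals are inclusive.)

3

Evaluate at each i in [0,10]:
  i=0: ✓ (rhs at j=0)
  i=1: ✓ (rhs at j=1)
  i=2: ✗ (no rhs in [2,4])
  i=3: ✗ (no rhs in [3,5])
  i=4: ✗ (no rhs in [4,6])
  i=5: ✗ (lhs fails at k=5 before rhs at j=7)
  i=6: ✗ (lhs fails at k=6 before rhs at j=7)
  i=7: ✓ (rhs at j=7)
  i=8: ✗ (no rhs in [8,10])
  i=9: ✗ (lhs fails at k=9 before rhs at j=11)
  i=10: ✗ (lhs fails at k=10 before rhs at j=11)
Positions where it holds: {0, 1, 7} → 3.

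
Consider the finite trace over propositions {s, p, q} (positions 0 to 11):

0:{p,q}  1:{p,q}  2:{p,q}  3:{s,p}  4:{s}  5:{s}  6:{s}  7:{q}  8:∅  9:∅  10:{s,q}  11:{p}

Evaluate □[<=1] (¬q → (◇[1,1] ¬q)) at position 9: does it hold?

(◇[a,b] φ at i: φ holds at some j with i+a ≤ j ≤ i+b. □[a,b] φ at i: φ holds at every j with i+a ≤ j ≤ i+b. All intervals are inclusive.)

Check (¬q → (◇[1,1] ¬q)) at every j in [9,10]:
  j=9: antecedent true; consequent fails (none in [10,10]) → ✗
  j=10: antecedent false → ✓
Fails at j=9 → formula fails.

No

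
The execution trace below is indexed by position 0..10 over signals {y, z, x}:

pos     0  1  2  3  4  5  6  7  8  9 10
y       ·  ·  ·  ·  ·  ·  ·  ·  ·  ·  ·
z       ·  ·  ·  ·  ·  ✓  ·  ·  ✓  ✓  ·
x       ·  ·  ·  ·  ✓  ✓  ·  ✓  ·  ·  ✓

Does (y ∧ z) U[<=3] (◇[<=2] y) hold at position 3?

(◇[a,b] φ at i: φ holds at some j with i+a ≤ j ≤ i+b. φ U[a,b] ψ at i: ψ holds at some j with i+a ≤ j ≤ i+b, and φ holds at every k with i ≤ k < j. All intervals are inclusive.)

Does not hold

Need some j in [3,6] with ◇[<=2] y, and (y ∧ z) at every k in [3,j-1].
  j=3: ◇[<=2] y — fails (none in [3,5]).
  j=4: ◇[<=2] y — fails (none in [4,6]).
  j=5: ◇[<=2] y — fails (none in [5,7]).
  j=6: ◇[<=2] y — fails (none in [6,8]).
No j in the window works → until fails.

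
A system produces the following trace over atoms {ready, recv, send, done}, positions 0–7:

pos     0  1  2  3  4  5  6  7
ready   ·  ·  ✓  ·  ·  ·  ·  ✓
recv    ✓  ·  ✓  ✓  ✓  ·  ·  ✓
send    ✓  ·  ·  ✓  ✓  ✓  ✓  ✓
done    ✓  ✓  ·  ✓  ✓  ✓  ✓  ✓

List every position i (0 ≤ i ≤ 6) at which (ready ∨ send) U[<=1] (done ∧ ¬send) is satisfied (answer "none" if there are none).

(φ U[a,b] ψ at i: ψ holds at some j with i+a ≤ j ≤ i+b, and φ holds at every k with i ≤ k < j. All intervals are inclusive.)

Evaluate at each i in [0,6]:
  i=0: ✓ (rhs at j=1; lhs holds on [0,0])
  i=1: ✓ (rhs at j=1)
  i=2: ✗ (no rhs in [2,3])
  i=3: ✗ (no rhs in [3,4])
  i=4: ✗ (no rhs in [4,5])
  i=5: ✗ (no rhs in [5,6])
  i=6: ✗ (no rhs in [6,7])

0, 1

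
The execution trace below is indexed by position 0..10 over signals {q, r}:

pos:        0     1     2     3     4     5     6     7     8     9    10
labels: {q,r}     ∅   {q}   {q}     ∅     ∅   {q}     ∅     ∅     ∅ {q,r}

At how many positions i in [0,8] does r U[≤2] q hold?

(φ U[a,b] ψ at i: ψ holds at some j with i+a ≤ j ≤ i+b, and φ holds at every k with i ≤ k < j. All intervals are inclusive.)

Evaluate at each i in [0,8]:
  i=0: ✓ (rhs at j=0)
  i=1: ✗ (lhs fails at k=1 before rhs at j=2)
  i=2: ✓ (rhs at j=2)
  i=3: ✓ (rhs at j=3)
  i=4: ✗ (lhs fails at k=4 before rhs at j=6)
  i=5: ✗ (lhs fails at k=5 before rhs at j=6)
  i=6: ✓ (rhs at j=6)
  i=7: ✗ (no rhs in [7,9])
  i=8: ✗ (lhs fails at k=8 before rhs at j=10)
Positions where it holds: {0, 2, 3, 6} → 4.

4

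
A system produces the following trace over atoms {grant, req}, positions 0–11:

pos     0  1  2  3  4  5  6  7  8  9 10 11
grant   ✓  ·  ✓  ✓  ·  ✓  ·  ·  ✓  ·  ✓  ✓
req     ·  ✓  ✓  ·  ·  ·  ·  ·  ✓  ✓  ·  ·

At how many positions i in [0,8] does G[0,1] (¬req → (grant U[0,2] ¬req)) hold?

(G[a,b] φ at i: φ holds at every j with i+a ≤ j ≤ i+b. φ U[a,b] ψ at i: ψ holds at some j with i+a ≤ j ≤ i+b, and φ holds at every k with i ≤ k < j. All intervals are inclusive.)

Evaluate at each i in [0,8]:
  i=0: ✓ (all of [0,1])
  i=1: ✓ (all of [1,2])
  i=2: ✓ (all of [2,3])
  i=3: ✓ (all of [3,4])
  i=4: ✓ (all of [4,5])
  i=5: ✓ (all of [5,6])
  i=6: ✓ (all of [6,7])
  i=7: ✓ (all of [7,8])
  i=8: ✓ (all of [8,9])
Positions where it holds: {0, 1, 2, 3, 4, 5, 6, 7, 8} → 9.

9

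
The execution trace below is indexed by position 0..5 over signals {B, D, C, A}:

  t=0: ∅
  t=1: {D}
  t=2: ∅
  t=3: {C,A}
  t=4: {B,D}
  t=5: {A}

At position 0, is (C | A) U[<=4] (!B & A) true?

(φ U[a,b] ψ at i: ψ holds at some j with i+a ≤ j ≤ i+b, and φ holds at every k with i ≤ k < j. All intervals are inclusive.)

Need some j in [0,4] with (!B & A), and (C | A) at every k in [0,j-1].
  j=0: (!B & A) false.
  j=1: (!B & A) false.
  j=2: (!B & A) false.
  j=3: (!B & A) holds, but (C | A) fails at k=0 → not this j.
  j=4: (!B & A) false.
No j in the window works → until fails.

Does not hold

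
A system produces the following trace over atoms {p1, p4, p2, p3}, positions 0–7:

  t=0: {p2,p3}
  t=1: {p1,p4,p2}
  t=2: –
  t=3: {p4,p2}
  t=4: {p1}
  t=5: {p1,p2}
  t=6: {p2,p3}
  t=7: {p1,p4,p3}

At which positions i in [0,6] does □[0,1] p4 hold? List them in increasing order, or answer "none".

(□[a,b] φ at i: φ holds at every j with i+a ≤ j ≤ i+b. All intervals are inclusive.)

Evaluate at each i in [0,6]:
  i=0: ✗ (fails at j=0)
  i=1: ✗ (fails at j=2)
  i=2: ✗ (fails at j=2)
  i=3: ✗ (fails at j=4)
  i=4: ✗ (fails at j=4)
  i=5: ✗ (fails at j=5)
  i=6: ✗ (fails at j=6)

none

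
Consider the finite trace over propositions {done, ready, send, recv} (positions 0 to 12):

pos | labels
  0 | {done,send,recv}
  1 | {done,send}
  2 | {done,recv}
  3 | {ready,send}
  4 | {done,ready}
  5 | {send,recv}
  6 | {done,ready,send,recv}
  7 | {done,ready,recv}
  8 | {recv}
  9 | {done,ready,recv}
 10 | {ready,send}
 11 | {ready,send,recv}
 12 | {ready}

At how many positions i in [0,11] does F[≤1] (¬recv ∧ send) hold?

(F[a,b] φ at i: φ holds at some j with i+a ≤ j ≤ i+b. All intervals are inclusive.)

6

Evaluate at each i in [0,11]:
  i=0: ✓ (witness j=1)
  i=1: ✓ (witness j=1)
  i=2: ✓ (witness j=3)
  i=3: ✓ (witness j=3)
  i=4: ✗ (none in [4,5])
  i=5: ✗ (none in [5,6])
  i=6: ✗ (none in [6,7])
  i=7: ✗ (none in [7,8])
  i=8: ✗ (none in [8,9])
  i=9: ✓ (witness j=10)
  i=10: ✓ (witness j=10)
  i=11: ✗ (none in [11,12])
Positions where it holds: {0, 1, 2, 3, 9, 10} → 6.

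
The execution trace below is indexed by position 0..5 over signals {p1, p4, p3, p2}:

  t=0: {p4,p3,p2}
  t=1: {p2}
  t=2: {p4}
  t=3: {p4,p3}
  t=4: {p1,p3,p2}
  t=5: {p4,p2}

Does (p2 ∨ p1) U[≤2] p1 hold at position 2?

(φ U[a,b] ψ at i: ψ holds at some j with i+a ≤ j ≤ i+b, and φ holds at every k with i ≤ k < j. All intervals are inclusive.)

Need some j in [2,4] with p1, and (p2 ∨ p1) at every k in [2,j-1].
  j=2: p1 false.
  j=3: p1 false.
  j=4: p1 holds, but (p2 ∨ p1) fails at k=2 → not this j.
No j in the window works → until fails.

Does not hold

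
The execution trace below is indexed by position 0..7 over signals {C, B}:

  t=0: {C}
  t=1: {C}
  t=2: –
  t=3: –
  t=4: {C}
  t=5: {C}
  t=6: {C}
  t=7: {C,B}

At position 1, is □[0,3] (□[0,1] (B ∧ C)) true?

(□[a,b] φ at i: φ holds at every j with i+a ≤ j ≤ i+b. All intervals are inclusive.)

Check □[0,1] (B ∧ C) at every j in [1,4]:
  j=1: fails at 1
  j=2: fails at 2
  j=3: fails at 3
  j=4: fails at 4
Fails at j=1 → formula fails.

Does not hold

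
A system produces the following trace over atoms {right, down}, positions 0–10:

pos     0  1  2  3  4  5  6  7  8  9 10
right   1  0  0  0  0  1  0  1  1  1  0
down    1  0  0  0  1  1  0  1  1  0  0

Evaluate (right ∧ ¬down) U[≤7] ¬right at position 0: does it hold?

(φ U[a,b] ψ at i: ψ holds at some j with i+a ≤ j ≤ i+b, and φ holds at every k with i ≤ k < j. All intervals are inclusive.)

False

Need some j in [0,7] with ¬right, and (right ∧ ¬down) at every k in [0,j-1].
  j=0: ¬right false.
  j=1: ¬right holds, but (right ∧ ¬down) fails at k=0 → not this j.
  j=2: ¬right holds, but (right ∧ ¬down) fails at k=0 → not this j.
  j=3: ¬right holds, but (right ∧ ¬down) fails at k=0 → not this j.
  j=4: ¬right holds, but (right ∧ ¬down) fails at k=0 → not this j.
  j=5: ¬right false.
  j=6: ¬right holds, but (right ∧ ¬down) fails at k=0 → not this j.
  j=7: ¬right false.
No j in the window works → until fails.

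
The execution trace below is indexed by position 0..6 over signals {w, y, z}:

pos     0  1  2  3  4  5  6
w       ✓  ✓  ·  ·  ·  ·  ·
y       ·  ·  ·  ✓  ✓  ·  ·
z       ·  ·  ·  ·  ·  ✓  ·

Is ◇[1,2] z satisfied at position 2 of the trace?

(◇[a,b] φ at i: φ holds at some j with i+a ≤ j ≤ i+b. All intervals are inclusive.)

Does not hold

Check z at each j in [3,4]:
  j=3: false
  j=4: false
No position in the window satisfies it → formula fails.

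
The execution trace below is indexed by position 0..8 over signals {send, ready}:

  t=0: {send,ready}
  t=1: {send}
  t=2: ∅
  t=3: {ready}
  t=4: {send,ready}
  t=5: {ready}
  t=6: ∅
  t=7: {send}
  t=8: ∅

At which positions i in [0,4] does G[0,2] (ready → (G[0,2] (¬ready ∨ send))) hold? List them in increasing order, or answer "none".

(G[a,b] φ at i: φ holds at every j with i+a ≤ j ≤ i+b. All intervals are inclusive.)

0

Evaluate at each i in [0,4]:
  i=0: ✓ (all of [0,2])
  i=1: ✗ (fails at j=3)
  i=2: ✗ (fails at j=3)
  i=3: ✗ (fails at j=3)
  i=4: ✗ (fails at j=4)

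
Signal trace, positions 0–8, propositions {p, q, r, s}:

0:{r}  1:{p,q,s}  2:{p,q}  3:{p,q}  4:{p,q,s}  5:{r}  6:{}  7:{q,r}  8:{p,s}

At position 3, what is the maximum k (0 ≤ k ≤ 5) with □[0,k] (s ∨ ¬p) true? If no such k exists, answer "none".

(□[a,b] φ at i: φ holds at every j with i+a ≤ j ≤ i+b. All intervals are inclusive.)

(s ∨ ¬p) must hold from j=3 onward; find where it first fails.
  j=3: fails → no k works.

none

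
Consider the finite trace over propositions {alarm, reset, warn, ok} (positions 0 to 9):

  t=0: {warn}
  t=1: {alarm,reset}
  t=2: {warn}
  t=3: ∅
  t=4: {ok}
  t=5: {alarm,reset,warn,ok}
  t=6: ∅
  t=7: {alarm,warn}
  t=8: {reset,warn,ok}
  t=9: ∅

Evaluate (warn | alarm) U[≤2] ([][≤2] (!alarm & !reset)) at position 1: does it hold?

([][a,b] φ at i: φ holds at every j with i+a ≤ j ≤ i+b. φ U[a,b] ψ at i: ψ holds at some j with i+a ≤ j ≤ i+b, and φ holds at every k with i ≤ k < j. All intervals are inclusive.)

Holds

Need some j in [1,3] with [][≤2] (!alarm & !reset), and (warn | alarm) at every k in [1,j-1].
  j=1: [][≤2] (!alarm & !reset) — fails at 1.
  j=2: [][≤2] (!alarm & !reset) holds; (warn | alarm) holds at every k in [1,1] → satisfied.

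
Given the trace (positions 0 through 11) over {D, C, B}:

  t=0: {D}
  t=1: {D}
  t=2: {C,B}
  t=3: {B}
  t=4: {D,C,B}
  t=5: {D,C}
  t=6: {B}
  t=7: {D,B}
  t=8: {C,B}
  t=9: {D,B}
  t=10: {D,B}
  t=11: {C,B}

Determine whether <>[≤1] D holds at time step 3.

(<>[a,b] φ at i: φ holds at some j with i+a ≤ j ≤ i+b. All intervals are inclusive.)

Yes

Check D at each j in [3,4]:
  j=3: false
  j=4: true
Found at j=4 → formula holds.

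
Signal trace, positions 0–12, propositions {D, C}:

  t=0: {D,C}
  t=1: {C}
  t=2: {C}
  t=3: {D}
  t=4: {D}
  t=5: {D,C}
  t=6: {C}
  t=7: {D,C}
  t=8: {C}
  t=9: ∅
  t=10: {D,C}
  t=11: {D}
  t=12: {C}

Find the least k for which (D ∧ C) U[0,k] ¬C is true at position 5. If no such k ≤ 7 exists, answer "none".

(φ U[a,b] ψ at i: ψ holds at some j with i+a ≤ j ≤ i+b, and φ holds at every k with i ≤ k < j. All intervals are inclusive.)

none

Need earliest j ≥ 5 with ¬C, and (D ∧ C) at every k in [5,j-1].
  j=5: rhs fails.
  j=6: rhs fails.
  j=7: rhs fails.
  j=8: rhs fails.
  j=9: rhs holds but lhs fails at k=6.
  j=10: rhs fails.
  j=11: rhs holds but lhs fails at k=6.
  j=12: rhs fails.
No witness within the range → none.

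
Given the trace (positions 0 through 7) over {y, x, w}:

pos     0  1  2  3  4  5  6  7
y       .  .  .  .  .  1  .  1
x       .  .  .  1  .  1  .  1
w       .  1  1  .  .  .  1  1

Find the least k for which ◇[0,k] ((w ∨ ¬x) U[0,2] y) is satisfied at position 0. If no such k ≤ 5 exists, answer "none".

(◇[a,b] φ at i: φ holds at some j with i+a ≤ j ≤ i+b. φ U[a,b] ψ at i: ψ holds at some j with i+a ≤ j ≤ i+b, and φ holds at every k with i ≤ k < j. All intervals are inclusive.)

4

Scan j = 0,1,… for ((w ∨ ¬x) U[0,2] y):
  j=0: fails
  j=1: fails
  j=2: fails
  j=3: fails
  j=4: holds
First hit at j=4, so smallest k = 4-0 = 4.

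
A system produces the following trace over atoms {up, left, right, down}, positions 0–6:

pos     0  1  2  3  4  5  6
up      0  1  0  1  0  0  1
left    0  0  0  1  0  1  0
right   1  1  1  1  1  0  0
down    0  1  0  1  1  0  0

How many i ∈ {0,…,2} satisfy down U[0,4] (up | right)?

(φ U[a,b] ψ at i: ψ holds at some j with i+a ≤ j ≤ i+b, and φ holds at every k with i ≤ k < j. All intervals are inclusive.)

3

Evaluate at each i in [0,2]:
  i=0: ✓ (rhs at j=0)
  i=1: ✓ (rhs at j=1)
  i=2: ✓ (rhs at j=2)
Positions where it holds: {0, 1, 2} → 3.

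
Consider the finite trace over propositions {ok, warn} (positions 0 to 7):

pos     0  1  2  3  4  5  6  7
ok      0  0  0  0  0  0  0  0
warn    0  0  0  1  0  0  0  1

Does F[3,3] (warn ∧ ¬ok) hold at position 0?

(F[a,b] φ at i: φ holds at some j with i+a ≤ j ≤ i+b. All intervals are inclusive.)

Check (warn ∧ ¬ok) at each j in [3,3]:
  j=3: true
Found at j=3 → formula holds.

Holds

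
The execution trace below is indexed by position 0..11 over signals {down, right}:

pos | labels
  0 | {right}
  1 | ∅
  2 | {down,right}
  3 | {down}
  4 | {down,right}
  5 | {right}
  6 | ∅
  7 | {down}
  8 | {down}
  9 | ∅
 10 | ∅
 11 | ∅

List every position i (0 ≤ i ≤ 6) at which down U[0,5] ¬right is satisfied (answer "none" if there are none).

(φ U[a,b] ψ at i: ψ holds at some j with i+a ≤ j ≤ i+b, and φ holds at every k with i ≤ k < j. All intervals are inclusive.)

1, 2, 3, 6

Evaluate at each i in [0,6]:
  i=0: ✗ (lhs fails at k=0 before rhs at j=1)
  i=1: ✓ (rhs at j=1)
  i=2: ✓ (rhs at j=3; lhs holds on [2,2])
  i=3: ✓ (rhs at j=3)
  i=4: ✗ (lhs fails at k=5 before rhs at j=6)
  i=5: ✗ (lhs fails at k=5 before rhs at j=6)
  i=6: ✓ (rhs at j=6)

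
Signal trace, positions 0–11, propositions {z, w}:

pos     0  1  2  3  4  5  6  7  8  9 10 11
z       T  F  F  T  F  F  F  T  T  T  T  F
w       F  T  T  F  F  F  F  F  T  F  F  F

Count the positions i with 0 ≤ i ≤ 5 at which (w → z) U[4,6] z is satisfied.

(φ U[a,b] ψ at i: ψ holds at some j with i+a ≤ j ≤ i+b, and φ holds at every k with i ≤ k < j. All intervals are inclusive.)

3

Evaluate at each i in [0,5]:
  i=0: ✗ (no rhs in [4,6])
  i=1: ✗ (lhs fails at k=1 before rhs at j=7)
  i=2: ✗ (lhs fails at k=2 before rhs at j=7)
  i=3: ✓ (rhs at j=7; lhs holds on [3,6])
  i=4: ✓ (rhs at j=8; lhs holds on [4,7])
  i=5: ✓ (rhs at j=9; lhs holds on [5,8])
Positions where it holds: {3, 4, 5} → 3.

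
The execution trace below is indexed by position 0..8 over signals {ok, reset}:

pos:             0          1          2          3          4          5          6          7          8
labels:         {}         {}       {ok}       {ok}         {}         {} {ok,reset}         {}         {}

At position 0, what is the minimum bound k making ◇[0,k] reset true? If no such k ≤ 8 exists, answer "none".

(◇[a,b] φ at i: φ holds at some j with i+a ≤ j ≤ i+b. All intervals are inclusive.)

Scan j = 0,1,… for reset:
  j=0: fails
  j=1: fails
  j=2: fails
  j=3: fails
  j=4: fails
  j=5: fails
  j=6: holds
First hit at j=6, so smallest k = 6-0 = 6.

6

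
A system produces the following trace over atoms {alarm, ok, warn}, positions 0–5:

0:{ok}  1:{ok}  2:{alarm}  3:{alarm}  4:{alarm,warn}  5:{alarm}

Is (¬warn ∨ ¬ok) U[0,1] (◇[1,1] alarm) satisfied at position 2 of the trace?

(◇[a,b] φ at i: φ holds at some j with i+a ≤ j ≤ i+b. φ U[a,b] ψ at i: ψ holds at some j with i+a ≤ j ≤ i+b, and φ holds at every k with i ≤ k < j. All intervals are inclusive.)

Holds

Need some j in [2,3] with ◇[1,1] alarm, and (¬warn ∨ ¬ok) at every k in [2,j-1].
  j=2: ◇[1,1] alarm holds; no prefix to check → satisfied.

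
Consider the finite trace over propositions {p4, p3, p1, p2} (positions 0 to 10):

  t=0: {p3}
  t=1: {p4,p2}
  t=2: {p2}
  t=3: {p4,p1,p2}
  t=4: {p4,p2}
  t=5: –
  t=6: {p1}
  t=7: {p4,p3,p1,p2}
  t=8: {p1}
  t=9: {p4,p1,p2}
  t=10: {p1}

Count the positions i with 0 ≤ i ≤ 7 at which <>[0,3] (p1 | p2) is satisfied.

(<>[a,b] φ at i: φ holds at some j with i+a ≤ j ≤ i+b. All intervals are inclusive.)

Evaluate at each i in [0,7]:
  i=0: ✓ (witness j=1)
  i=1: ✓ (witness j=1)
  i=2: ✓ (witness j=2)
  i=3: ✓ (witness j=3)
  i=4: ✓ (witness j=4)
  i=5: ✓ (witness j=6)
  i=6: ✓ (witness j=6)
  i=7: ✓ (witness j=7)
Positions where it holds: {0, 1, 2, 3, 4, 5, 6, 7} → 8.

8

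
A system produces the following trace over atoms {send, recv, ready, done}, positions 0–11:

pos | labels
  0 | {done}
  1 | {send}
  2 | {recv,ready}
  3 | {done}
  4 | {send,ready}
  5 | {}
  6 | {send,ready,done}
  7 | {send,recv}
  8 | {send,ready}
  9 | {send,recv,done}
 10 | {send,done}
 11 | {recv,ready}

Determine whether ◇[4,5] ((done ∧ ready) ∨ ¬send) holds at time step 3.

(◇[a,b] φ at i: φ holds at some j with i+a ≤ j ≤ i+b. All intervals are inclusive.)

Check ((done ∧ ready) ∨ ¬send) at each j in [7,8]:
  j=7: false
  j=8: false
No position in the window satisfies it → formula fails.

No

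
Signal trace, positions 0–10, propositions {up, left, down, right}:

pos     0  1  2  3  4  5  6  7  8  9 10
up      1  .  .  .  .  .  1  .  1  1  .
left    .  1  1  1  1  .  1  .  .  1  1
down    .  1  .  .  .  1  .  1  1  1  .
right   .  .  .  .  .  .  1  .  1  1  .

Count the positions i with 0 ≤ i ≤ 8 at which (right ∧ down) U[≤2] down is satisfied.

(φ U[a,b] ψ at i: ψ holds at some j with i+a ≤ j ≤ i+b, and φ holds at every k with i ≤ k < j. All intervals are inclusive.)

4

Evaluate at each i in [0,8]:
  i=0: ✗ (lhs fails at k=0 before rhs at j=1)
  i=1: ✓ (rhs at j=1)
  i=2: ✗ (no rhs in [2,4])
  i=3: ✗ (lhs fails at k=3 before rhs at j=5)
  i=4: ✗ (lhs fails at k=4 before rhs at j=5)
  i=5: ✓ (rhs at j=5)
  i=6: ✗ (lhs fails at k=6 before rhs at j=7)
  i=7: ✓ (rhs at j=7)
  i=8: ✓ (rhs at j=8)
Positions where it holds: {1, 5, 7, 8} → 4.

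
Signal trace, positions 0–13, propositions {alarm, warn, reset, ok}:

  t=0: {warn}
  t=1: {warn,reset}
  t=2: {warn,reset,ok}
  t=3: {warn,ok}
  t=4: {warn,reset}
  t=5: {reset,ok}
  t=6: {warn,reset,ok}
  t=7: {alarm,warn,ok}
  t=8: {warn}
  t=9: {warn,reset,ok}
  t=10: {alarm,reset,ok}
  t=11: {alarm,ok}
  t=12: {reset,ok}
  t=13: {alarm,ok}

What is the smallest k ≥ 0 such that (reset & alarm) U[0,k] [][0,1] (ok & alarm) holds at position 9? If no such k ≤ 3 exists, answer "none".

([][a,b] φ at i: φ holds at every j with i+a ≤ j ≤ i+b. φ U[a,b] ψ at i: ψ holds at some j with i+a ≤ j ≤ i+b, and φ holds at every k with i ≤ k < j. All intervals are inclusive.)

none

Need earliest j ≥ 9 with [][0,1] (ok & alarm), and (reset & alarm) at every k in [9,j-1].
  j=9: rhs fails.
  j=10: rhs holds but lhs fails at k=9.
  j=11: rhs fails.
  j=12: rhs fails.
No witness within the range → none.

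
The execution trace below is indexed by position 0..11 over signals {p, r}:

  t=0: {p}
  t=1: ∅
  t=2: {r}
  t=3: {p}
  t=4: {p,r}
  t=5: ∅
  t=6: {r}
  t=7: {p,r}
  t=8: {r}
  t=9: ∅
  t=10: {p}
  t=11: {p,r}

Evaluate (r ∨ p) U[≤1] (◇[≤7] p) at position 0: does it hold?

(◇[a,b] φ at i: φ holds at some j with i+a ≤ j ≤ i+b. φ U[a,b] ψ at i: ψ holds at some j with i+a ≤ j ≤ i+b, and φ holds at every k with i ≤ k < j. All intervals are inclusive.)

Yes

Need some j in [0,1] with ◇[≤7] p, and (r ∨ p) at every k in [0,j-1].
  j=0: ◇[≤7] p holds; no prefix to check → satisfied.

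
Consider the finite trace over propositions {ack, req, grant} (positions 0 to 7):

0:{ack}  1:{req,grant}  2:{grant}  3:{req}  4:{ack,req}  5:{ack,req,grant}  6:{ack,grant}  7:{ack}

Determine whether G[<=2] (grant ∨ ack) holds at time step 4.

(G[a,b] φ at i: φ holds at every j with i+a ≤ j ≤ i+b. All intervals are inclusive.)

Yes

Check (grant ∨ ack) at every j in [4,6]:
  j=4: true
  j=5: true
  j=6: true
All positions satisfy it → formula holds.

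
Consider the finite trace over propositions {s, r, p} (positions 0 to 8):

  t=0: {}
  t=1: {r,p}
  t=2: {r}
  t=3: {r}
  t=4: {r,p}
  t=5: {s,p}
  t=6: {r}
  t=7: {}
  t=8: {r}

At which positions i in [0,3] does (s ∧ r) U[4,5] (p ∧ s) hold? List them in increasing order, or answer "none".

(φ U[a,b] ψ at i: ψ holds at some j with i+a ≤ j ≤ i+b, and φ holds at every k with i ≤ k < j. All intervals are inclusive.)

Evaluate at each i in [0,3]:
  i=0: ✗ (lhs fails at k=0 before rhs at j=5)
  i=1: ✗ (lhs fails at k=1 before rhs at j=5)
  i=2: ✗ (no rhs in [6,7])
  i=3: ✗ (no rhs in [7,8])

none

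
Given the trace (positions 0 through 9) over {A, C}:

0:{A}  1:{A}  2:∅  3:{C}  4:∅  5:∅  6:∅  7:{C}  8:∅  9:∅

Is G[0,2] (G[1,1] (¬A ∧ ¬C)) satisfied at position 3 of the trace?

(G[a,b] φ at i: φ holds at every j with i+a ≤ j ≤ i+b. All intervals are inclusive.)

Check G[1,1] (¬A ∧ ¬C) at every j in [3,5]:
  j=3: holds on [4,4]
  j=4: holds on [5,5]
  j=5: holds on [6,6]
All positions satisfy it → formula holds.

Yes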